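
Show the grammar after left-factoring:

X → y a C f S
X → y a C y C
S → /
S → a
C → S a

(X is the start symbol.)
X → y a C X'
X' → f S
X' → y C
S → /
S → a
C → S a

Left-factoring transforms A → αβ₁ | αβ₂ into A → αA' and A' → β₁ | β₂
(α is the longest common prefix among the alternatives). Repeat until
no nonterminal has two alternatives with a common prefix.

Round 1: X has alternatives sharing prefix 'y a C'. Introduce X': X → y a C X'
  Add: X' → f S
  Add: X' → y C

No remaining common prefixes — done.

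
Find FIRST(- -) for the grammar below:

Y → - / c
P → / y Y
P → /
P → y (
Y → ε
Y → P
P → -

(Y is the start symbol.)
To compute FIRST(- -), process the symbols left to right:
Symbol - is a terminal. Add '-' and stop.
FIRST(- -) = { '-' }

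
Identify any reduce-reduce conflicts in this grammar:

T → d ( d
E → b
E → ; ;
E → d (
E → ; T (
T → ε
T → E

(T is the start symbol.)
Yes — I8: [E → ; ; .] vs [T → .]

A reduce-reduce conflict occurs when an LR(0) state has two complete items [A → α .] and [B → β .] — both call for a reduction, and with no lookahead the parser cannot choose between them.

Augment with T' → T and build the canonical LR(0) collection (I0 = CLOSURE({[T' → . T]}), then GOTO on every symbol after a dot until no new states appear). It has 11 states:
  I0: { [E → . ; ;], [E → . ; T (], [E → . b], [E → . d (], [T → . E], [T → . d ( d], [T → .], [T' → . T] }  — shift, reduce
  I1: { [E → . ; ;], [E → . ; T (], [E → . b], [E → . d (], [E → ; . ;], [E → ; . T (], [T → . E], [T → . d ( d], [T → .] }  — shift, reduce
  I2: { [T → E .] }  — reduce
  I3: { [T' → T .] }  — accept
  I4: { [E → b .] }  — reduce
  I5: { [E → d . (], [T → d . ( d] }  — shift
  I6: { [E → d ( .], [T → d ( . d] }  — shift, reduce
  I7: { [T → d ( d .] }  — reduce
  I8: { [E → . ; ;], [E → . ; T (], [E → . b], [E → . d (], [E → ; . ;], [E → ; . T (], [E → ; ; .], [T → . E], [T → . d ( d], [T → .] }  — shift, 2 reduces
  I9: { [E → ; T . (] }  — shift
  I10: { [E → ; T ( .] }  — reduce

I8 contains complete items [E → ; ; .], [T → .] — reduce-reduce conflict.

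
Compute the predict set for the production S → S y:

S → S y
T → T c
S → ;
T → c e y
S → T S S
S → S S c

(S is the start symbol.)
PREDICT(S → S y) = (FIRST(RHS) \ {ε}) ∪ (FOLLOW(S) if ε ∈ FIRST(RHS), i.e. RHS ⇒* ε)
FIRST(S) = { ';', 'c' }
FIRST(S y) = { ';', 'c' }
ε ∉ FIRST(S y), so FOLLOW(S) is not added.
PREDICT(S → S y) = { ';', 'c' }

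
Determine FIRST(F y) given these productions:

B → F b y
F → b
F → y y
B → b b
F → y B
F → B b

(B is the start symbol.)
{ 'b', 'y' }

FIRST sets of the non-terminals involved (from the grammar, by fixed-point iteration):
  FIRST(F) = { 'b', 'y' }

To compute FIRST(F y), process the symbols left to right:
Symbol F is a non-terminal. Add FIRST(F) \ {ε} = { 'b', 'y' }
F is not nullable (ε ∉ FIRST(F)), so stop here.
FIRST(F y) = { 'b', 'y' }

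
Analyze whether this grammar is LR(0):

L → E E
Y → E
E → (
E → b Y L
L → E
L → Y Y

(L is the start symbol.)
No. Shift-reduce conflict between [L → E .] and [E → . (]

A grammar is LR(0) if no state in the canonical LR(0) collection has:
  - both a shift item (dot before a terminal) and a complete item (shift-reduce conflict), or
  - two or more complete items (reduce-reduce conflict; the accept item [L' → L .] counts as a complete item here).

Augment with L' → L and build the canonical LR(0) collection (I0 = CLOSURE({[L' → . L]}), then GOTO on every symbol after a dot until no new states appear). It has 11 states:
  I0: { [E → . (], [E → . b Y L], [L → . E E], [L → . E], [L → . Y Y], [L' → . L], [Y → . E] }  — shift
  I1: { [E → ( .] }  — reduce
  I2: { [E → . (], [E → . b Y L], [L → E . E], [L → E .], [Y → E .] }  — shift, 2 reduces
  I3: { [L' → L .] }  — accept
  I4: { [E → . (], [E → . b Y L], [L → Y . Y], [Y → . E] }  — shift
  I5: { [E → . (], [E → . b Y L], [E → b . Y L], [Y → . E] }  — shift
  I6: { [Y → E .] }  — reduce
  I7: { [E → . (], [E → . b Y L], [E → b Y . L], [L → . E E], [L → . E], [L → . Y Y], [Y → . E] }  — shift
  I8: { [E → b Y L .] }  — reduce
  I9: { [L → Y Y .] }  — reduce
  I10: { [L → E E .] }  — reduce

Conflict in state I2:
  Shift-reduce conflict between [L → E .] and [E → . (]
So the grammar is NOT LR(0).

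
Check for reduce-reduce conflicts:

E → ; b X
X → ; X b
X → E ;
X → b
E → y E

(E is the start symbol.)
No reduce-reduce conflicts

Augment with E' → E and build the canonical LR(0) collection (I0 = CLOSURE({[E' → . E]}), then GOTO on every symbol after a dot until no new states appear). It has 14 states:
  I0: { [E → . ; b X], [E → . y E], [E' → . E] }  — shift
  I1: { [E → ; . b X] }  — shift
  I2: { [E' → E .] }  — accept
  I3: { [E → . ; b X], [E → . y E], [E → y . E] }  — shift
  I4: { [E → y E .] }  — reduce
  I5: { [E → . ; b X], [E → . y E], [E → ; b . X], [X → . ; X b], [X → . E ;], [X → . b] }  — shift
  I6: { [E → . ; b X], [E → . y E], [E → ; . b X], [X → . ; X b], [X → . E ;], [X → . b], [X → ; . X b] }  — shift
  I7: { [X → E . ;] }  — shift
  I8: { [E → ; b X .] }  — reduce
  I9: { [X → b .] }  — reduce
  I10: { [X → E ; .] }  — reduce
  I11: { [X → ; X . b] }  — shift
  I12: { [E → . ; b X], [E → . y E], [E → ; b . X], [X → . ; X b], [X → . E ;], [X → . b], [X → b .] }  — shift, reduce
  I13: { [X → ; X b .] }  — reduce

No state contains more than one complete item.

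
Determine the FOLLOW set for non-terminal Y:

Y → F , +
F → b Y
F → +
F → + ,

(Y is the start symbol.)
To compute FOLLOW(Y), find every occurrence of Y on a right-hand side N → α Y β: add FIRST(β) \ {ε}, and if β is empty or nullable also add FOLLOW(N). Iterate to a fixed point.

Y is the start symbol, so $ ∈ FOLLOW(Y).
In F → b Y: Y is at the end, add FOLLOW(F)

The FOLLOW sets referred to above (computed the same way, to a fixed point):
  FOLLOW(F) = { ',' }

Taking the union: FOLLOW(Y) = { $, ',' }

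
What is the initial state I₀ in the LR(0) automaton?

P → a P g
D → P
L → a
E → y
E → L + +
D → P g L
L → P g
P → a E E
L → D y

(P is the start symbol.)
{ [P → . a E E], [P → . a P g], [P' → . P] }

First, augment the grammar with P' → P
I₀ = CLOSURE({ [P' → . P] }):
  [P' → . P] has the dot before P: add [P → . a P g], [P → . a E E]
No further items can be added.

I₀ = { [P → . a E E], [P → . a P g], [P' → . P] }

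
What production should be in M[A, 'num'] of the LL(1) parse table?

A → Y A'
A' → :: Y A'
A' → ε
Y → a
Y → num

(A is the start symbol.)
To find M[A, 'num'], we find productions for A where 'num' is in the predict set (PREDICT(N → α) = (FIRST(α) \ {ε}) ∪ (FOLLOW(N) if α ⇒* ε)).

Relevant sets:
  FIRST(Y) = { 'a', 'num' }

A → Y A': PREDICT = { 'a', 'num' }
  'num' is in predict set, so this production goes in M[A, 'num']

M[A, 'num'] = A → Y A'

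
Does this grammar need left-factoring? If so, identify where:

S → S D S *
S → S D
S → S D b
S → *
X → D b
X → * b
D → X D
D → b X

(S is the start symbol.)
Yes, S has productions with common prefix 'S D'

Left-factoring is needed when two productions for the same non-terminal
share a common prefix on the right-hand side.

Productions for S:
  S → S D S *
  S → S D
  S → S D b
  S → *
Productions for X:
  X → D b
  X → * b
Productions for D:
  D → X D
  D → b X

Found common prefix 'S D' in productions for S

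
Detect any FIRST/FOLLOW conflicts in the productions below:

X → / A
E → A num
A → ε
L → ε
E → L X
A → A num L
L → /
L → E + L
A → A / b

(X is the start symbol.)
Yes. A → A num L with FOLLOW(A) on { '/', 'num' }; A → A '/' b with FOLLOW(A) on { '/', 'num' }; L → '/' with FOLLOW(L) on { '/' }; L → E '+' L with FOLLOW(L) on { '/', 'num' }

A FIRST/FOLLOW conflict occurs when a non-terminal N has a nullable alternative N → β (β ⇒* ε) and another alternative N → α with FIRST(α) ∩ FOLLOW(N) ≠ ∅: on such a lookahead the parser cannot decide between expanding α and letting N vanish via β.

Nullable non-terminals: A, L.
FIRST sets used below: FIRST(A) = { '/', 'num', ε }, FIRST(E) = { '/', 'num' }

A: nullable alternative(s) A → ε; FOLLOW(A) = { $, '+', '/', 'num' }
  A → ε: FIRST \ {ε} = { } — this is the only nullable alternative, skip
  A → A num L: FIRST \ {ε} = { '/', 'num' } — overlaps FOLLOW(A) on { '/', 'num' }: CONFLICT
  A → A / b: FIRST \ {ε} = { '/', 'num' } — overlaps FOLLOW(A) on { '/', 'num' }: CONFLICT

L: nullable alternative(s) L → ε; FOLLOW(L) = { $, '+', '/', 'num' }
  L → ε: FIRST \ {ε} = { } — this is the only nullable alternative, skip
  L → /: FIRST \ {ε} = { '/' } — overlaps FOLLOW(L) on { '/' }: CONFLICT
  L → E + L: FIRST \ {ε} = { '/', 'num' } — overlaps FOLLOW(L) on { '/', 'num' }: CONFLICT

E, X have no nullable alternative, so no FIRST/FOLLOW check is needed there.

So the grammar has 4 FIRST/FOLLOW conflicts (marked CONFLICT above).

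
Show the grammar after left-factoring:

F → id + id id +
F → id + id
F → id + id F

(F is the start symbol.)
Left-factoring transforms A → αβ₁ | αβ₂ into A → αA' and A' → β₁ | β₂
(α is the longest common prefix among the alternatives). Repeat until
no nonterminal has two alternatives with a common prefix.

Round 1: F has alternatives sharing prefix 'id + id'. Introduce F': F → id + id F'
  Add: F' → id +
  Add: F' → ε
  Add: F' → F

No remaining common prefixes — done.

Resulting grammar:
F → id + id F'
F' → id +
F' → ε
F' → F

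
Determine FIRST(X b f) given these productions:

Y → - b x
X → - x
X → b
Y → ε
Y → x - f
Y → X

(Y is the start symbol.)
FIRST sets of the non-terminals involved (from the grammar, by fixed-point iteration):
  FIRST(X) = { '-', 'b' }

To compute FIRST(X b f), process the symbols left to right:
Symbol X is a non-terminal. Add FIRST(X) \ {ε} = { '-', 'b' }
X is not nullable (ε ∉ FIRST(X)), so stop here.
FIRST(X b f) = { '-', 'b' }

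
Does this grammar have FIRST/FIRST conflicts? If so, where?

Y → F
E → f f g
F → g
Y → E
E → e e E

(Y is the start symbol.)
FIRST sets of the non-terminals at (or reachable through a nullable prefix from) the front of some alternative:
  FIRST(F) = { 'g' }
  FIRST(E) = { 'e', 'f' }

Productions for Y:
  Y → F: FIRST = { 'g' }
  Y → E: FIRST = { 'e', 'f' }
Productions for E:
  E → f f g: FIRST = { 'f' }
  E → e e E: FIRST = { 'e' }
F has only one production, so no FIRST/FIRST conflict is possible there.

All alternatives of each non-terminal have pairwise disjoint FIRST sets.

Answer: No FIRST/FIRST conflicts.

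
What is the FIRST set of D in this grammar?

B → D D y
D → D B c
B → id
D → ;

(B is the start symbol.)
{ ';' }

From D → D B c:
  - D is the symbol being defined: contributes nothing new
    D is not nullable, so stop
From D → ;:
  - ';' is a terminal: add ';' and stop

Collecting: FIRST(D) = { ';' }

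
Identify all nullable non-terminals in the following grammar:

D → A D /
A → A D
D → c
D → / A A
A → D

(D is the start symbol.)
None

There are no ε-productions, so no non-terminal can derive ε.
No non-terminals are nullable.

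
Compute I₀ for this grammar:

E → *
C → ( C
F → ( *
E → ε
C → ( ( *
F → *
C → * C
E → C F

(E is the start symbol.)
First, augment the grammar with E' → E
I₀ = CLOSURE({ [E' → . E] }):
  [E' → . E] has the dot before E: add [E → . *], [E → .], [E → . C F]
  [E → . C F] has the dot before C: add [C → . ( C], [C → . ( ( *], [C → . * C]
No further items can be added.

I₀ = { [C → . ( ( *], [C → . ( C], [C → . * C], [E → . *], [E → . C F], [E → .], [E' → . E] }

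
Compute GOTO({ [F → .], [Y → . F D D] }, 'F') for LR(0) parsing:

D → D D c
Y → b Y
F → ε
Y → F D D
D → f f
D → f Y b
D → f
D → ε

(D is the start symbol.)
GOTO(I, 'F') = CLOSURE({ [A → αX.β] : [A → α.Xβ] ∈ I, X = 'F' })

Items with dot before 'F', with the dot advanced:
  [Y → . F D D] → [Y → F . D D]
Closure of the advanced items:
  [Y → F . D D] has the dot before D: add [D → . D D c], [D → . f f], [D → . f Y b], [D → . f], [D → .]

GOTO = { [D → . D D c], [D → . f Y b], [D → . f f], [D → . f], [D → .], [Y → F . D D] }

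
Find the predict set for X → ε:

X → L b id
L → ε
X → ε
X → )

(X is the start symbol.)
{ $ }

PREDICT(X → ε) = (FIRST(RHS) \ {ε}) ∪ (FOLLOW(X) if ε ∈ FIRST(RHS), i.e. RHS ⇒* ε)
The right-hand side is ε (FIRST(ε) = { ε }), so the predict set is FOLLOW(X) = { $ }
PREDICT(X → ε) = { $ }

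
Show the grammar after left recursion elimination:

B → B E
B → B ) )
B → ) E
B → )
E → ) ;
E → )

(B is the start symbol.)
B is directly left-recursive. The standard transformation for
  A → A α₁ | ... | A α_m | β₁ | ... | β_n
is
  A  → β₁ A' | ... | β_n A'
  A' → α₁ A' | ... | α_m A' | ε

B → ) E becomes B → ) E B'
B → ) becomes B → ) B'
B → B E becomes B' → E B'
B → B ) ) becomes B' → ) ) B'
Add B' → ε

Productions for other non-terminals are unchanged:
  E → ) ;
  E → )

Resulting grammar:
B → ) E B'
B → ) B'
B' → E B'
B' → ) ) B'
B' → ε
E → ) ;
E → )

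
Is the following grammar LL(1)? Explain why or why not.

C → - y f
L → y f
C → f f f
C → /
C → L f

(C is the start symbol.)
Yes, the grammar is LL(1).

Relevant sets:
  FIRST(L) = { 'y' }

For C:
  PREDICT(C → '-' y f) = { '-' }
  PREDICT(C → f f f) = { 'f' }
  PREDICT(C → '/') = { '/' }
  PREDICT(C → L f) = { 'y' }
L has a single production, so nothing to check there.

All predict sets are disjoint. The grammar IS LL(1).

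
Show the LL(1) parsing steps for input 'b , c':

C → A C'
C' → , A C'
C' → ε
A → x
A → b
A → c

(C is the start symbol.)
LL(1) parsing maintains a stack (initially the start symbol over $) and the input. At each step: if the stack top is a terminal, match it against the current input token; if it is a non-terminal N, replace it with the RHS of M[N, lookahead] (the unique production whose predict set contains the lookahead).

Stack is shown with the top on the left.

Stack     Input    Action
-------------------------
C $       b , c $  output C → A C'
A C' $    b , c $  output A → b
b C' $    b , c $  match 'b'
C' $      , c $    output C' → , A C'
, A C' $  , c $    match ','
A C' $    c $      output A → c
c C' $    c $      match 'c'
C' $      $        output C' → ε
$         $        accept

The string is accepted.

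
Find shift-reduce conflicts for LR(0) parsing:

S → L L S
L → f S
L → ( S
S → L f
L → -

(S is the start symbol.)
Yes — I8: [S → L f .] vs [L → . ( S]

A shift-reduce conflict occurs when an LR(0) state has both:
  - a complete (reduce) item [A → α .] (dot at the end), and
  - a shift item [B → β . c γ] (dot before a terminal).

Augment with S' → S and build the canonical LR(0) collection (I0 = CLOSURE({[S' → . S]}), then GOTO on every symbol after a dot until no new states appear). It has 11 states:
  I0: { [L → . ( S], [L → . -], [L → . f S], [S → . L L S], [S → . L f], [S' → . S] }  — shift
  I1: { [L → ( . S], [L → . ( S], [L → . -], [L → . f S], [S → . L L S], [S → . L f] }  — shift
  I2: { [L → - .] }  — reduce
  I3: { [L → . ( S], [L → . -], [L → . f S], [S → L . L S], [S → L . f] }  — shift
  I4: { [S' → S .] }  — accept
  I5: { [L → . ( S], [L → . -], [L → . f S], [L → f . S], [S → . L L S], [S → . L f] }  — shift
  I6: { [L → f S .] }  — reduce
  I7: { [L → . ( S], [L → . -], [L → . f S], [S → . L L S], [S → . L f], [S → L L . S] }  — shift
  I8: { [L → . ( S], [L → . -], [L → . f S], [L → f . S], [S → . L L S], [S → . L f], [S → L f .] }  — shift, reduce
  I9: { [S → L L S .] }  — reduce
  I10: { [L → ( S .] }  — reduce

I8 contains reduce item [S → L f .] and shift items [L → . ( S], [L → . -], [L → . f S] — shift-reduce conflict.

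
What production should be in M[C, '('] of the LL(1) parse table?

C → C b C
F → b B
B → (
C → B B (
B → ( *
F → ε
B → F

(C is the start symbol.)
To find M[C, '('], we find productions for C where '(' is in the predict set (PREDICT(N → α) = (FIRST(α) \ {ε}) ∪ (FOLLOW(N) if α ⇒* ε)).

Relevant sets:
  FIRST(C) = { '(', 'b' }
  FIRST(B) = { '(', 'b', ε }

C → C b C: PREDICT = { '(', 'b' }
  '(' is in predict set, so this production goes in M[C, '(']
C → B B (: PREDICT = { '(', 'b' }
  '(' is in predict set, so this production goes in M[C, '(']

M[C, '('] = C → C b C, C → B B (  (a multiply-defined cell — the grammar is not LL(1))

Answer: C → C b C, C → B B (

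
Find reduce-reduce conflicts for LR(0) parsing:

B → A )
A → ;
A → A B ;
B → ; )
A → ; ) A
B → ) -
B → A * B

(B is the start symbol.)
Augment with B' → B and build the canonical LR(0) collection (I0 = CLOSURE({[B' → . B]}), then GOTO on every symbol after a dot until no new states appear). It has 15 states:
  I0: { [A → . ; ) A], [A → . ;], [A → . A B ;], [B → . ) -], [B → . ; )], [B → . A )], [B → . A * B], [B' → . B] }  — shift
  I1: { [B → ) . -] }  — shift
  I2: { [A → ; . ) A], [A → ; .], [B → ; . )] }  — shift, reduce
  I3: { [A → . ; ) A], [A → . ;], [A → . A B ;], [A → A . B ;], [B → . ) -], [B → . ; )], [B → . A )], [B → . A * B], [B → A . )], [B → A . * B] }  — shift
  I4: { [B' → B .] }  — accept
  I5: { [B → ) . -], [B → A ) .] }  — shift, reduce
  I6: { [A → . ; ) A], [A → . ;], [A → . A B ;], [B → . ) -], [B → . ; )], [B → . A )], [B → . A * B], [B → A * . B] }  — shift
  I7: { [A → A B . ;] }  — shift
  I8: { [A → A B ; .] }  — reduce
  I9: { [B → A * B .] }  — reduce
  I10: { [B → ) - .] }  — reduce
  I11: { [A → . ; ) A], [A → . ;], [A → . A B ;], [A → ; ) . A], [B → ; ) .] }  — shift, reduce
  I12: { [A → ; . ) A], [A → ; .] }  — shift, reduce
  I13: { [A → . ; ) A], [A → . ;], [A → . A B ;], [A → ; ) A .], [A → A . B ;], [B → . ) -], [B → . ; )], [B → . A )], [B → . A * B] }  — shift, reduce
  I14: { [A → . ; ) A], [A → . ;], [A → . A B ;], [A → ; ) . A] }  — shift

No state contains more than one complete item.

Answer: No reduce-reduce conflicts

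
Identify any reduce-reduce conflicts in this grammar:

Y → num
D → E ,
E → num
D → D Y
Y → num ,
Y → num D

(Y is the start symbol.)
No reduce-reduce conflicts

Augment with Y' → Y and build the canonical LR(0) collection (I0 = CLOSURE({[Y' → . Y]}), then GOTO on every symbol after a dot until no new states appear). It has 9 states:
  I0: { [Y → . num ,], [Y → . num D], [Y → . num], [Y' → . Y] }  — shift
  I1: { [Y' → Y .] }  — accept
  I2: { [D → . D Y], [D → . E ,], [E → . num], [Y → num . ,], [Y → num . D], [Y → num .] }  — shift, reduce
  I3: { [Y → num , .] }  — reduce
  I4: { [D → D . Y], [Y → . num ,], [Y → . num D], [Y → . num], [Y → num D .] }  — shift, reduce
  I5: { [D → E . ,] }  — shift
  I6: { [E → num .] }  — reduce
  I7: { [D → E , .] }  — reduce
  I8: { [D → D Y .] }  — reduce

No state contains more than one complete item.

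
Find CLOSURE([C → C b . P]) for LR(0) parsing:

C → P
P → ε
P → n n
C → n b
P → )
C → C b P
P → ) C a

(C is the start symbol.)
{ [C → C b . P], [P → . ) C a], [P → . )], [P → . n n], [P → .] }

To compute CLOSURE, for each item [A → α.Bβ] where B is a non-terminal, add [B → .γ] for all productions B → γ; repeat for the newly added items until nothing changes.

Start with: [C → C b . P]
  [C → C b . P] has the dot before P: add [P → .], [P → . n n], [P → . )], [P → . ) C a]
No further items can be added.

CLOSURE = { [C → C b . P], [P → . ) C a], [P → . )], [P → . n n], [P → .] }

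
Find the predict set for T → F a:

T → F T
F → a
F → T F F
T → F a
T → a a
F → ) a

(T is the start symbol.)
{ ')', 'a' }

PREDICT(T → F a) = (FIRST(RHS) \ {ε}) ∪ (FOLLOW(T) if ε ∈ FIRST(RHS), i.e. RHS ⇒* ε)
FIRST(F) = { ')', 'a' }
FIRST(F a) = { ')', 'a' }
ε ∉ FIRST(F a), so FOLLOW(T) is not added.
PREDICT(T → F a) = { ')', 'a' }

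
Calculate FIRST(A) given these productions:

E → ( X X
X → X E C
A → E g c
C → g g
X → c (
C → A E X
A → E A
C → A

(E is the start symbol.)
{ '(' }

To compute FIRST(A), examine every production with A on the left-hand side, reading each right-hand side left to right until a non-nullable symbol is reached.

FIRST sets of the other non-terminals involved (by the same procedure, iterated to a fixed point):
  FIRST(E) = { '(' }

From A → E g c:
  - E is a non-terminal: add FIRST(E) \ {ε} = { '(' }
    E is not nullable, so stop
From A → E A:
  - E is a non-terminal: add FIRST(E) \ {ε} = { '(' }
    E is not nullable, so stop

Collecting: FIRST(A) = { '(' }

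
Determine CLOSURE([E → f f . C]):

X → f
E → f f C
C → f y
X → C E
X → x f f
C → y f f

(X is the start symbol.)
{ [C → . f y], [C → . y f f], [E → f f . C] }

To compute CLOSURE, for each item [A → α.Bβ] where B is a non-terminal, add [B → .γ] for all productions B → γ; repeat for the newly added items until nothing changes.

Start with: [E → f f . C]
  [E → f f . C] has the dot before C: add [C → . f y], [C → . y f f]
No further items can be added.

CLOSURE = { [C → . f y], [C → . y f f], [E → f f . C] }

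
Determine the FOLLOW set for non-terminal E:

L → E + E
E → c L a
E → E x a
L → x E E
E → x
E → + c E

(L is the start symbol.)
{ $, '+', 'a', 'c', 'x' }

To compute FOLLOW(E), find every occurrence of E on a right-hand side N → α E β: add FIRST(β) \ {ε}, and if β is empty or nullable also add FOLLOW(N). Iterate to a fixed point.

In L → E + E: E is followed by '+' E, add FIRST('+' E) \ {ε} = { '+' }
In L → E + E: E is at the end, add FOLLOW(L)
In E → E x a: E is followed by x a, add FIRST(x a) \ {ε} = { 'x' }
In L → x E E: E is followed by E, add FIRST(E) \ {ε} = { '+', 'c', 'x' }
In L → x E E: E is at the end, add FOLLOW(L)
In E → + c E: E is at the end; this adds FOLLOW(E) to itself — nothing new

The FOLLOW sets referred to above (computed the same way, to a fixed point):
  FOLLOW(L) = { $, 'a' }

Taking the union: FOLLOW(E) = { $, '+', 'a', 'c', 'x' }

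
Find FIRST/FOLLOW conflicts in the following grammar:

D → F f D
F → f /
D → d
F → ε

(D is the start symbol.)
Yes. F → f '/' with FOLLOW(F) on { 'f' }

A FIRST/FOLLOW conflict occurs when a non-terminal N has a nullable alternative N → β (β ⇒* ε) and another alternative N → α with FIRST(α) ∩ FOLLOW(N) ≠ ∅: on such a lookahead the parser cannot decide between expanding α and letting N vanish via β.

Nullable non-terminals: F.

F: nullable alternative(s) F → ε; FOLLOW(F) = { 'f' }
  F → f /: FIRST \ {ε} = { 'f' } — overlaps FOLLOW(F) on { 'f' }: CONFLICT
  F → ε: FIRST \ {ε} = { } — this is the only nullable alternative, skip

D has no nullable alternative, so no FIRST/FOLLOW check is needed there.

So the grammar has 1 FIRST/FOLLOW conflict (marked CONFLICT above).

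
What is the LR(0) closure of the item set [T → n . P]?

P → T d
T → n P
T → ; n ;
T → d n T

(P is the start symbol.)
To compute CLOSURE, for each item [A → α.Bβ] where B is a non-terminal, add [B → .γ] for all productions B → γ; repeat for the newly added items until nothing changes.

Start with: [T → n . P]
  [T → n . P] has the dot before P: add [P → . T d]
  [P → . T d] has the dot before T: add [T → . n P], [T → . ; n ;], [T → . d n T]
No further items can be added.

CLOSURE = { [P → . T d], [T → . ; n ;], [T → . d n T], [T → . n P], [T → n . P] }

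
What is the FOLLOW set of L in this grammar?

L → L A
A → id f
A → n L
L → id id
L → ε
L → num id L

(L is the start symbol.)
{ $, 'id', 'n' }

To compute FOLLOW(L), find every occurrence of L on a right-hand side N → α L β: add FIRST(β) \ {ε}, and if β is empty or nullable also add FOLLOW(N). Iterate to a fixed point.

L is the start symbol, so $ ∈ FOLLOW(L).
In L → L A: L is followed by A, add FIRST(A) \ {ε} = { 'id', 'n' }
In A → n L: L is at the end, add FOLLOW(A)
In L → num id L: L is at the end; this adds FOLLOW(L) to itself — nothing new

The FOLLOW sets referred to above (computed the same way, to a fixed point):
  FOLLOW(A) = { $, 'id', 'n' }

Taking the union: FOLLOW(L) = { $, 'id', 'n' }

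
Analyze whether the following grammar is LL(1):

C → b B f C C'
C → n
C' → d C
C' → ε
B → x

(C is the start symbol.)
Relevant sets:
  FOLLOW(C') = { $, 'd' }

For C:
  PREDICT(C → b B f C C') = { 'b' }
  PREDICT(C → n) = { 'n' }
For C':
  PREDICT(C' → d C) = { 'd' }
  PREDICT(C' → ε) = { $, 'd' }
B has a single production, so nothing to check there.

Conflict found: Predict set conflict for C': { 'd' }
The grammar is NOT LL(1).

Answer: No. Predict set conflict for C': { 'd' }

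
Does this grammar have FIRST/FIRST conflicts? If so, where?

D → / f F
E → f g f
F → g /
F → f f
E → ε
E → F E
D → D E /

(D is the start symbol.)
Yes. D → '/' f F / D → D E '/' on { '/' }; E → f g f / E → F E on { 'f' }

FIRST sets of the non-terminals at (or reachable through a nullable prefix from) the front of some alternative:
  FIRST(D) = { '/' }
  FIRST(F) = { 'f', 'g' }

Productions for D:
  D → / f F: FIRST = { '/' }
  D → D E /: FIRST = { '/' }
Productions for E:
  E → f g f: FIRST = { 'f' }
  E → ε: FIRST = { ε }
  E → F E: FIRST = { 'f', 'g' }
Productions for F:
  F → g /: FIRST = { 'g' }
  F → f f: FIRST = { 'f' }

Conflict for D: D → / f F and D → D E /
  Overlap: { '/' }
Conflict for E: E → f g f and E → F E
  Overlap: { 'f' }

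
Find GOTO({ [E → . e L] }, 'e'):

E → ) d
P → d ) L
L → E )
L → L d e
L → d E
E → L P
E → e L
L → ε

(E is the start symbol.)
GOTO(I, 'e') = CLOSURE({ [A → αX.β] : [A → α.Xβ] ∈ I, X = 'e' })

Items with dot before 'e', with the dot advanced:
  [E → . e L] → [E → e . L]
Closure of the advanced items:
  [E → e . L] has the dot before L: add [L → . E )], [L → . L d e], [L → . d E], [L → .]
  [L → . E )] has the dot before E: add [E → . ) d], [E → . L P], [E → . e L]

GOTO = { [E → . ) d], [E → . L P], [E → . e L], [E → e . L], [L → . E )], [L → . L d e], [L → . d E], [L → .] }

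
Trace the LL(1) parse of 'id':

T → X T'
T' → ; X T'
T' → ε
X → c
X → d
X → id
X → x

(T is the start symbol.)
LL(1) parsing maintains a stack (initially the start symbol over $) and the input. At each step: if the stack top is a terminal, match it against the current input token; if it is a non-terminal N, replace it with the RHS of M[N, lookahead] (the unique production whose predict set contains the lookahead).

Stack is shown with the top on the left.

Stack    Input  Action
----------------------
T $      id $   output T → X T'
X T' $   id $   output X → id
id T' $  id $   match 'id'
T' $     $      output T' → ε
$        $      accept

The string is accepted.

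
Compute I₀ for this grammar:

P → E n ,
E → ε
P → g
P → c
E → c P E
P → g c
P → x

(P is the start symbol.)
First, augment the grammar with P' → P
I₀ = CLOSURE({ [P' → . P] }):
  [P' → . P] has the dot before P: add [P → . E n ,], [P → . g], [P → . c], [P → . g c], [P → . x]
  [P → . E n ,] has the dot before E: add [E → .], [E → . c P E]
No further items can be added.

I₀ = { [E → . c P E], [E → .], [P → . E n ,], [P → . c], [P → . g c], [P → . g], [P → . x], [P' → . P] }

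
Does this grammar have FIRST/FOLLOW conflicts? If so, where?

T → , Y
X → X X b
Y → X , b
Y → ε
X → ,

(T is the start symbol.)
No FIRST/FOLLOW conflicts.

A FIRST/FOLLOW conflict occurs when a non-terminal N has a nullable alternative N → β (β ⇒* ε) and another alternative N → α with FIRST(α) ∩ FOLLOW(N) ≠ ∅: on such a lookahead the parser cannot decide between expanding α and letting N vanish via β.

Nullable non-terminals: Y.
FIRST sets used below: FIRST(X) = { ',' }

Y: nullable alternative(s) Y → ε; FOLLOW(Y) = { $ }
  Y → X , b: FIRST \ {ε} = { ',' } — disjoint from FOLLOW(Y)
  Y → ε: FIRST \ {ε} = { } — this is the only nullable alternative, skip

T, X have no nullable alternative, so no FIRST/FOLLOW check is needed there.

No FIRST/FOLLOW conflicts found.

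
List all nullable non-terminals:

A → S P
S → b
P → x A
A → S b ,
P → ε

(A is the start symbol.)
{ 'P' }

A non-terminal is nullable if it can derive ε (the empty string): either it has an ε-production, or it has a production whose right-hand side consists entirely of nullable non-terminals.

ε-productions: P → ε
So P is immediately nullable.
No further non-terminal can be added: every production for the remaining non-terminals contains a terminal or a non-nullable non-terminal.
Nullable = { 'P' }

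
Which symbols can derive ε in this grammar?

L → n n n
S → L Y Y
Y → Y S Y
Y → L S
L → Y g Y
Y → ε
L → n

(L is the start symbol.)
{ 'Y' }

A non-terminal is nullable if it can derive ε (the empty string): either it has an ε-production, or it has a production whose right-hand side consists entirely of nullable non-terminals.

ε-productions: Y → ε
So Y is immediately nullable.
No further non-terminal can be added: every production for the remaining non-terminals contains a terminal or a non-nullable non-terminal.
Nullable = { 'Y' }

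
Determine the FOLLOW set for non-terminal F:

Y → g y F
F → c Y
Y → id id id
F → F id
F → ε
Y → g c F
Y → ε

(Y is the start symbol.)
To compute FOLLOW(F), find every occurrence of F on a right-hand side N → α F β: add FIRST(β) \ {ε}, and if β is empty or nullable also add FOLLOW(N). Iterate to a fixed point.

In Y → g y F: F is at the end, add FOLLOW(Y)
In F → F id: F is followed by id, add FIRST(id) \ {ε} = { 'id' }
In Y → g c F: F is at the end, add FOLLOW(Y)

The FOLLOW sets referred to above (computed the same way, to a fixed point):
  FOLLOW(Y) = { $, 'id' }

Taking the union: FOLLOW(F) = { $, 'id' }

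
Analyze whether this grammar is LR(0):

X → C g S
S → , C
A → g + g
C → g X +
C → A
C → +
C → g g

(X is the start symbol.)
No. Shift-reduce conflict between [C → + .] and [A → g + . g]

A grammar is LR(0) if no state in the canonical LR(0) collection has:
  - both a shift item (dot before a terminal) and a complete item (shift-reduce conflict), or
  - two or more complete items (reduce-reduce conflict; the accept item [X' → X .] counts as a complete item here).

Augment with X' → X and build the canonical LR(0) collection (I0 = CLOSURE({[X' → . X]}), then GOTO on every symbol after a dot until no new states appear). It has 15 states:
  I0: { [A → . g + g], [C → . +], [C → . A], [C → . g X +], [C → . g g], [X → . C g S], [X' → . X] }  — shift
  I1: { [C → + .] }  — reduce
  I2: { [C → A .] }  — reduce
  I3: { [X → C . g S] }  — shift
  I4: { [X' → X .] }  — accept
  I5: { [A → . g + g], [A → g . + g], [C → . +], [C → . A], [C → . g X +], [C → . g g], [C → g . X +], [C → g . g], [X → . C g S] }  — shift
  I6: { [A → g + . g], [C → + .] }  — shift, reduce
  I7: { [C → g X . +] }  — shift
  I8: { [A → . g + g], [A → g . + g], [C → . +], [C → . A], [C → . g X +], [C → . g g], [C → g . X +], [C → g . g], [C → g g .], [X → . C g S] }  — shift, reduce
  I9: { [C → g X + .] }  — reduce
  I10: { [A → g + g .] }  — reduce
  I11: { [S → . , C], [X → C g . S] }  — shift
  I12: { [A → . g + g], [C → . +], [C → . A], [C → . g X +], [C → . g g], [S → , . C] }  — shift
  I13: { [X → C g S .] }  — reduce
  I14: { [S → , C .] }  — reduce

Conflict in state I6:
  Shift-reduce conflict between [C → + .] and [A → g + . g]
So the grammar is NOT LR(0).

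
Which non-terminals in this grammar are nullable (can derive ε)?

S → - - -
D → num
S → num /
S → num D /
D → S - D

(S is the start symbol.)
A non-terminal is nullable if it can derive ε (the empty string): either it has an ε-production, or it has a production whose right-hand side consists entirely of nullable non-terminals.

There are no ε-productions, so no non-terminal can derive ε.
No non-terminals are nullable.

Answer: None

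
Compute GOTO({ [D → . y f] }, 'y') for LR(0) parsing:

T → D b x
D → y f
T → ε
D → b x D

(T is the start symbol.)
GOTO(I, 'y') = CLOSURE({ [A → αX.β] : [A → α.Xβ] ∈ I, X = 'y' })

Items with dot before 'y', with the dot advanced:
  [D → . y f] → [D → y . f]
Closure adds nothing (no advanced item has the dot before a non-terminal).

GOTO = { [D → y . f] }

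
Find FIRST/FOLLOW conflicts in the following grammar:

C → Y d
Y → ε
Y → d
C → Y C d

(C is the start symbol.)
Nullable non-terminals: Y.

Y: nullable alternative(s) Y → ε; FOLLOW(Y) = { 'd' }
  Y → ε: FIRST \ {ε} = { } — this is the only nullable alternative, skip
  Y → d: FIRST \ {ε} = { 'd' } — overlaps FOLLOW(Y) on { 'd' }: CONFLICT

C has no nullable alternative, so no FIRST/FOLLOW check is needed there.

So the grammar has 1 FIRST/FOLLOW conflict (marked CONFLICT above).

Answer: Yes. Y → d with FOLLOW(Y) on { 'd' }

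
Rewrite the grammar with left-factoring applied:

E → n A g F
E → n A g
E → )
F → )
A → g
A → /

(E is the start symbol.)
Left-factoring transforms A → αβ₁ | αβ₂ into A → αA' and A' → β₁ | β₂
(α is the longest common prefix among the alternatives). Repeat until
no nonterminal has two alternatives with a common prefix.

Round 1: E has alternatives sharing prefix 'n A g'. Introduce E': E → n A g E'
  Add: E' → F
  Add: E' → ε

No remaining common prefixes — done.

Resulting grammar:
E → n A g E'
E' → F
E' → ε
E → )
F → )
A → g
A → /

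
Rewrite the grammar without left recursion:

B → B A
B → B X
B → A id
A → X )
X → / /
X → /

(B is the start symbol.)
B is directly left-recursive. The standard transformation for
  A → A α₁ | ... | A α_m | β₁ | ... | β_n
is
  A  → β₁ A' | ... | β_n A'
  A' → α₁ A' | ... | α_m A' | ε

B → A id becomes B → A id B'
B → B A becomes B' → A B'
B → B X becomes B' → X B'
Add B' → ε

Productions for other non-terminals are unchanged:
  A → X )
  X → / /
  X → /

Resulting grammar:
B → A id B'
B' → A B'
B' → X B'
B' → ε
A → X )
X → / /
X → /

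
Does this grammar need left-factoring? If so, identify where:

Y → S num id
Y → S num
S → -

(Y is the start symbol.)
Left-factoring is needed when two productions for the same non-terminal
share a common prefix on the right-hand side.

Productions for Y:
  Y → S num id
  Y → S num

Found common prefix 'S num' in productions for Y

Answer: Yes, Y has productions with common prefix 'S num'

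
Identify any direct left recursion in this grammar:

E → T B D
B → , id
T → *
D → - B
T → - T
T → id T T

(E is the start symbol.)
No direct left recursion

E → T B D: starts with T
B → , id: starts with ','
T → *: starts with '*'
D → - B: starts with '-'
T → - T: starts with '-'
T → id T T: starts with id

No direct left recursion found.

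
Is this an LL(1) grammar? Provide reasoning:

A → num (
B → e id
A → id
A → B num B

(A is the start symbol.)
Yes, the grammar is LL(1).

Relevant sets:
  FIRST(B) = { 'e' }

For A:
  PREDICT(A → num '(') = { 'num' }
  PREDICT(A → id) = { 'id' }
  PREDICT(A → B num B) = { 'e' }
B has a single production, so nothing to check there.

All predict sets are disjoint. The grammar IS LL(1).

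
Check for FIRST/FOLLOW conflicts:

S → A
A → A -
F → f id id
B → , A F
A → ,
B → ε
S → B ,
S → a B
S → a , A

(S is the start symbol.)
A FIRST/FOLLOW conflict occurs when a non-terminal N has a nullable alternative N → β (β ⇒* ε) and another alternative N → α with FIRST(α) ∩ FOLLOW(N) ≠ ∅: on such a lookahead the parser cannot decide between expanding α and letting N vanish via β.

Nullable non-terminals: B.

B: nullable alternative(s) B → ε; FOLLOW(B) = { $, ',' }
  B → , A F: FIRST \ {ε} = { ',' } — overlaps FOLLOW(B) on { ',' }: CONFLICT
  B → ε: FIRST \ {ε} = { } — this is the only nullable alternative, skip

A, F, S have no nullable alternative, so no FIRST/FOLLOW check is needed there.

So the grammar has 1 FIRST/FOLLOW conflict (marked CONFLICT above).

Answer: Yes. B → ',' A F with FOLLOW(B) on { ',' }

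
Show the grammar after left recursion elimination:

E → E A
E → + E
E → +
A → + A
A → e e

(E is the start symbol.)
E is directly left-recursive. The standard transformation for
  A → A α₁ | ... | A α_m | β₁ | ... | β_n
is
  A  → β₁ A' | ... | β_n A'
  A' → α₁ A' | ... | α_m A' | ε

E → + E becomes E → + E E'
E → + becomes E → + E'
E → E A becomes E' → A E'
Add E' → ε

Productions for other non-terminals are unchanged:
  A → + A
  A → e e

Resulting grammar:
E → + E E'
E → + E'
E' → A E'
E' → ε
A → + A
A → e e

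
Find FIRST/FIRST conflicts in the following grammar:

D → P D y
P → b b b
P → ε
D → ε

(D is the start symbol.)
FIRST sets of the non-terminals at (or reachable through a nullable prefix from) the front of some alternative:
  FIRST(P) = { 'b', ε }
  FIRST(D) = { 'b', 'y', ε }

Productions for D:
  D → P D y: FIRST = { 'b', 'y' }
  D → ε: FIRST = { ε }
Productions for P:
  P → b b b: FIRST = { 'b' }
  P → ε: FIRST = { ε }

All alternatives of each non-terminal have pairwise disjoint FIRST sets.

Answer: No FIRST/FIRST conflicts.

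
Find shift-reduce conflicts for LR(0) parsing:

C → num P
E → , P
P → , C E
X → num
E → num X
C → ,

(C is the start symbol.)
No shift-reduce conflicts

A shift-reduce conflict occurs when an LR(0) state has both:
  - a complete (reduce) item [A → α .] (dot at the end), and
  - a shift item [B → β . c γ] (dot before a terminal).

Augment with C' → C and build the canonical LR(0) collection (I0 = CLOSURE({[C' → . C]}), then GOTO on every symbol after a dot until no new states appear). It has 13 states:
  I0: { [C → . ,], [C → . num P], [C' → . C] }  — shift
  I1: { [C → , .] }  — reduce
  I2: { [C' → C .] }  — accept
  I3: { [C → num . P], [P → . , C E] }  — shift
  I4: { [C → . ,], [C → . num P], [P → , . C E] }  — shift
  I5: { [C → num P .] }  — reduce
  I6: { [E → . , P], [E → . num X], [P → , C . E] }  — shift
  I7: { [E → , . P], [P → . , C E] }  — shift
  I8: { [P → , C E .] }  — reduce
  I9: { [E → num . X], [X → . num] }  — shift
  I10: { [E → num X .] }  — reduce
  I11: { [X → num .] }  — reduce
  I12: { [E → , P .] }  — reduce

No state contains both a complete item and a shift item.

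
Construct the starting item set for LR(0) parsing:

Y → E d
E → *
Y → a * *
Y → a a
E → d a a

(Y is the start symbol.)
First, augment the grammar with Y' → Y
I₀ = CLOSURE({ [Y' → . Y] }):
  [Y' → . Y] has the dot before Y: add [Y → . E d], [Y → . a * *], [Y → . a a]
  [Y → . E d] has the dot before E: add [E → . *], [E → . d a a]
No further items can be added.

I₀ = { [E → . *], [E → . d a a], [Y → . E d], [Y → . a * *], [Y → . a a], [Y' → . Y] }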